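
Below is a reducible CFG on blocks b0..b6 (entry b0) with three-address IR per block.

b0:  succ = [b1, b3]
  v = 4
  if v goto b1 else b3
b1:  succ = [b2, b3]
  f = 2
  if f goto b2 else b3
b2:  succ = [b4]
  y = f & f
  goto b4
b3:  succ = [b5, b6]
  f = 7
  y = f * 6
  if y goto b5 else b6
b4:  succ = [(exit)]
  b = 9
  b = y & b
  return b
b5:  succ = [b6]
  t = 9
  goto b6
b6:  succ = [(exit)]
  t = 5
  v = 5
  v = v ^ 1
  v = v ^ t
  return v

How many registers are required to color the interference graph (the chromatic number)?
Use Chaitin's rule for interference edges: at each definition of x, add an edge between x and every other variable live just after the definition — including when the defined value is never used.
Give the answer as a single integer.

Answer: 2

Derivation:
Block summaries:
  b0 def {v} use ∅
  b1 def {f} use ∅
  b2 def {y} use {f}
  b3 def {f,y} use ∅
  b4 def {b} use {y}
  b5 def {t} use ∅
  b6 def {t,v} use ∅

Liveness:
  b0 li=∅ lo=∅
  b1 li=∅ lo={f}
  b2 li={f} lo={y}
  b3 li=∅ lo=∅
  b4 li={y} lo=∅
  b5 li=∅ lo=∅
  b6 li=∅ lo=∅

Conflict graph:
  b — {y}
  f — ∅
  t — {v}
  v — {t}
  y — {b}

Registers:
  {b,y} pairwise interfere (2-clique) ⇒ χ ≥ 2
  assign b→r0 f→r0 t→r0 v→r1 y→r1 — no edge inside a register ⇒ χ ≤ 2
  χ = 2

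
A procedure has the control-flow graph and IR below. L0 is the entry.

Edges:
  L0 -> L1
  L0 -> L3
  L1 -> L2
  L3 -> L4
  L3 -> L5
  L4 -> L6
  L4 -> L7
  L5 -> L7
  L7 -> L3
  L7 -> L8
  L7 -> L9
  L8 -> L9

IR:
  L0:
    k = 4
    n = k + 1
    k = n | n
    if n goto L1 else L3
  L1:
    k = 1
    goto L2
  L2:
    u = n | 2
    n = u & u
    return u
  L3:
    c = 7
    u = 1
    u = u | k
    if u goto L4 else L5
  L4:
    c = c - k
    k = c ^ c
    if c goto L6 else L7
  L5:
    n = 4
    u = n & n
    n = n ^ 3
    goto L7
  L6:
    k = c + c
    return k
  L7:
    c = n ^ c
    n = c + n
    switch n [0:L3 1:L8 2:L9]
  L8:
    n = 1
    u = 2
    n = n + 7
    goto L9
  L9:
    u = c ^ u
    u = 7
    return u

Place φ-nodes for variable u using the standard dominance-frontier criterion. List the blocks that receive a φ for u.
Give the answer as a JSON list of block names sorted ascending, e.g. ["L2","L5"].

Answer: ["L3", "L7", "L9"]

Working:
idom tree: L1←L0 L2←L1 L3←L0 L4←L3 L5←L3 L6←L4 L7←L3 L8←L7 L9←L7
Dom at joins:
  L3: preds {L0,L7}: {L0} ∩ {L0,L3,L7} = {L0}; idom=L0
  L7: preds {L4,L5}: {L0,L3,L4} ∩ {L0,L3,L5} = {L0,L3}; idom=L3
  L9: preds {L7,L8}: {L0,L3,L7} ∩ {L0,L3,L7,L8} = {L0,L3,L7}; idom=L7

Frontier:
  L3←L0: walk · to L0
  L3←L7: walk L7→L3 to L0
  L7←L4: walk L4 to L3
  L7←L5: walk L5 to L3
  L9←L7: walk · to L7
  L9←L8: walk L8 to L7
  DF(L0)=∅
  DF(L1)=∅
  DF(L2)=∅
  DF(L3)={L3}
  DF(L4)={L7}
  DF(L5)={L7}
  DF(L6)=∅
  DF(L7)={L3}
  DF(L8)={L9}
  DF(L9)=∅

φ for u: defs {L2,L3,L5,L8,L9}
  DF⁺ = {L3,L7,L9}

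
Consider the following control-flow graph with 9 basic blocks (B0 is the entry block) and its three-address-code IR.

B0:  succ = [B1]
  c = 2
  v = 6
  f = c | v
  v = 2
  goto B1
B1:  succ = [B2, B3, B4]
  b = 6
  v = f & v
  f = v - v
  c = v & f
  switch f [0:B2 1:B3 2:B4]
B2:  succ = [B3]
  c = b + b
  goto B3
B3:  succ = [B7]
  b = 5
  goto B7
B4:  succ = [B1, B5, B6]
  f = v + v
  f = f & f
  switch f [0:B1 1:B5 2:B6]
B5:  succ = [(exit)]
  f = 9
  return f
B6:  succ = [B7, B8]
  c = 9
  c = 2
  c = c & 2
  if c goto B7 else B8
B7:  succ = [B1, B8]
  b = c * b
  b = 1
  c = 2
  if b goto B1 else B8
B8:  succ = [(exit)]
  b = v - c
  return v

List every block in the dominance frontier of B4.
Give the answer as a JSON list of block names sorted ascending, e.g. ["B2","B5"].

Answer: ["B1", "B7", "B8"]

Working:
idom tree: B1←B0 B2←B1 B3←B1 B4←B1 B5←B4 B6←B4 B7←B1 B8←B1
Join-block Dom:
  B1: preds {B0,B4,B7}: {B0} ∩ {B0,B1,B4} ∩ {B0,B1,B7} = {B0}; idom=B0
  B3: preds {B1,B2}: {B0,B1} ∩ {B0,B1,B2} = {B0,B1}; idom=B1
  B7: preds {B3,B6}: {B0,B1,B3} ∩ {B0,B1,B4,B6} = {B0,B1}; idom=B1
  B8: preds {B6,B7}: {B0,B1,B4,B6} ∩ {B0,B1,B7} = {B0,B1}; idom=B1

DF derivation:
  join B1 pred B0: · stop@B0
  join B1 pred B4: B4→B1 stop@B0
  join B1 pred B7: B7→B1 stop@B0
  join B3 pred B1: · stop@B1
  join B3 pred B2: B2 stop@B1
  join B7 pred B3: B3 stop@B1
  join B7 pred B6: B6→B4 stop@B1
  join B8 pred B6: B6→B4 stop@B1
  join B8 pred B7: B7 stop@B1
  B0: DF=∅
  B1: DF={B1}
  B2: DF={B3}
  B3: DF={B7}
  B4: DF={B1,B7,B8}
  B5: DF=∅
  B6: DF={B7,B8}
  B7: DF={B1,B8}
  B8: DF=∅

DF(B4) = ["B1", "B7", "B8"]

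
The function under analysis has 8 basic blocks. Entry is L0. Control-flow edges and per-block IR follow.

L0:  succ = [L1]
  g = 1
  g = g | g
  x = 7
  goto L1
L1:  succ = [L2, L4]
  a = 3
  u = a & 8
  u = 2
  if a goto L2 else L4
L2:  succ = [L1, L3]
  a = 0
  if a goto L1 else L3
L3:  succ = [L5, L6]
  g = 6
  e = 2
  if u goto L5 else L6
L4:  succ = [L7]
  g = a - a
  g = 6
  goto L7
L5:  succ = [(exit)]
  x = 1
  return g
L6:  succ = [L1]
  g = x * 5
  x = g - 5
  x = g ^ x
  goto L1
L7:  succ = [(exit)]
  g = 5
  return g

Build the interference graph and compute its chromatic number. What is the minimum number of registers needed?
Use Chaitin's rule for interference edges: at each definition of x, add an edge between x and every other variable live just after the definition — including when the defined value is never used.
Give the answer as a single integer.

Per-block:
  L0: {g,x} / ∅
  L1: {a,u} / ∅
  L2: {a} / ∅
  L3: {e,g} / {u}
  L4: {g} / {a}
  L5: {x} / {g}
  L6: {g,x} / {x}
  L7: {g} / ∅

Liveness:
  live L0: ∅→{x}
  live L1: {x}→{a,u,x}
  live L2: {u,x}→{u,x}
  live L3: {u,x}→{g,x}
  live L4: {a}→∅
  live L5: {g}→∅
  live L6: {x}→{x}
  live L7: ∅→∅

Interference:
  a — {u,x}
  e — {g,u,x}
  g — {e,u,x}
  u — {a,e,g,x}
  x — {a,e,g,u}

Colouring:
  {e,g,u,x} pairwise interfere (4-clique) ⇒ χ ≥ 4
  4-colouring: r0={u}  r1={x}  r2={a,e}  r3={g}
  χ = 4

Answer: 4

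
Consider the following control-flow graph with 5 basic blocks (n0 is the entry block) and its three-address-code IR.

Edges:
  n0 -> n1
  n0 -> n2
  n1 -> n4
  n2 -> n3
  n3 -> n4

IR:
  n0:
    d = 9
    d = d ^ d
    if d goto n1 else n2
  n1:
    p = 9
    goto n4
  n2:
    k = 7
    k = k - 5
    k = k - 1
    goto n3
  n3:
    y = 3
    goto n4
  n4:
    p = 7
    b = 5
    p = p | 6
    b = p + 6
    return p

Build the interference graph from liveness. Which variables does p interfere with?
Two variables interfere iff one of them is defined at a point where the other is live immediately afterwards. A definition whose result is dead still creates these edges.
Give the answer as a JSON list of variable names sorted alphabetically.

Answer: ["b"]

Derivation:
def/use:
  n0: {d} / ∅
  n1: {p} / ∅
  n2: {k} / ∅
  n3: {y} / ∅
  n4: {b,p} / ∅

Liveness:
  n0 li=∅ lo=∅
  n1 li=∅ lo=∅
  n2 li=∅ lo=∅
  n3 li=∅ lo=∅
  n4 li=∅ lo=∅

Conflict graph:
  b — {p}
  d — ∅
  k — ∅
  p — {b}
  y — ∅

N(p) = ["b"]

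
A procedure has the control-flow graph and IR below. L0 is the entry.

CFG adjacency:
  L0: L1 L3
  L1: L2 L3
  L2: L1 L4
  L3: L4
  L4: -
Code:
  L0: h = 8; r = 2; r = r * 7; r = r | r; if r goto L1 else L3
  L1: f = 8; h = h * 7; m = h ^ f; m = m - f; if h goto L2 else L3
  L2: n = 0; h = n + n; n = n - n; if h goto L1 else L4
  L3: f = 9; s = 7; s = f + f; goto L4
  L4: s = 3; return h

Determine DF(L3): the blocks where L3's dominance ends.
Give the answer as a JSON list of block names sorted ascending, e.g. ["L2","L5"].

idom tree: L1←L0 L2←L1 L3←L0 L4←L0
Dom∩ at merges:
  L1: preds {L0,L2}: {L0} ∩ {L0,L1,L2} = {L0}; idom=L0
  L3: preds {L0,L1}: {L0} ∩ {L0,L1} = {L0}; idom=L0
  L4: preds {L2,L3}: {L0,L1,L2} ∩ {L0,L3} = {L0}; idom=L0

Frontier:
  L1←L0: walk · to L0
  L1←L2: walk L2→L1 to L0
  L3←L0: walk · to L0
  L3←L1: walk L1 to L0
  L4←L2: walk L2→L1 to L0
  L4←L3: walk L3 to L0
  L0 → ∅
  L1 → {L1,L3,L4}
  L2 → {L1,L4}
  L3 → {L4}
  L4 → ∅

DF(L3) = ["L4"]

Answer: ["L4"]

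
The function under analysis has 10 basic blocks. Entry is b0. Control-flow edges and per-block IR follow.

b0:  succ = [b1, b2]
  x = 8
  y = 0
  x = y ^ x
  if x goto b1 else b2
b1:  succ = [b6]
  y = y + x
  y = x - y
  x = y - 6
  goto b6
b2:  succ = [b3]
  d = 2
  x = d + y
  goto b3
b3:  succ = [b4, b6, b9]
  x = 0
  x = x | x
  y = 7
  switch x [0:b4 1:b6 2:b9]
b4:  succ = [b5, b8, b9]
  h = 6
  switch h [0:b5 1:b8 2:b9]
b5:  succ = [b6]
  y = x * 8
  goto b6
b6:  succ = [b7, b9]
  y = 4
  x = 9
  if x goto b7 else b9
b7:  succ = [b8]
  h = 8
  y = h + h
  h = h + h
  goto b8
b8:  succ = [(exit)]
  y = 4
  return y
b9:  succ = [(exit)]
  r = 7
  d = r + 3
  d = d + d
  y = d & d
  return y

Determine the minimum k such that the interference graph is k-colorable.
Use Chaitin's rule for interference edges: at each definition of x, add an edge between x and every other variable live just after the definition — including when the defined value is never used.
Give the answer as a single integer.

Answer: 3

Derivation:
Per-block:
  b0 def {x,y} use ∅
  b1 def {x,y} use {x,y}
  b2 def {d,x} use {y}
  b3 def {x,y} use ∅
  b4 def {h} use ∅
  b5 def {y} use {x}
  b6 def {x,y} use ∅
  b7 def {h,y} use ∅
  b8 def {y} use ∅
  b9 def {d,r,y} use ∅

Live sets:
  b0: in=∅ out={x,y}
  b1: in={x,y} out=∅
  b2: in={y} out=∅
  b3: in=∅ out={x}
  b4: in={x} out={x}
  b5: in={x} out=∅
  b6: in=∅ out=∅
  b7: in=∅ out=∅
  b8: in=∅ out=∅
  b9: in=∅ out=∅

Interference:
  d: {y}
  h: {x,y}
  r: ∅
  x: {h,y}
  y: {d,h,x}

Chromatic number:
  lower bound: {h,x,y} mutually conflict ⇒ χ ≥ 3
  assign d→r1 h→r1 r→r0 x→r2 y→r0 — no edge inside a register ⇒ χ ≤ 3
  χ = 3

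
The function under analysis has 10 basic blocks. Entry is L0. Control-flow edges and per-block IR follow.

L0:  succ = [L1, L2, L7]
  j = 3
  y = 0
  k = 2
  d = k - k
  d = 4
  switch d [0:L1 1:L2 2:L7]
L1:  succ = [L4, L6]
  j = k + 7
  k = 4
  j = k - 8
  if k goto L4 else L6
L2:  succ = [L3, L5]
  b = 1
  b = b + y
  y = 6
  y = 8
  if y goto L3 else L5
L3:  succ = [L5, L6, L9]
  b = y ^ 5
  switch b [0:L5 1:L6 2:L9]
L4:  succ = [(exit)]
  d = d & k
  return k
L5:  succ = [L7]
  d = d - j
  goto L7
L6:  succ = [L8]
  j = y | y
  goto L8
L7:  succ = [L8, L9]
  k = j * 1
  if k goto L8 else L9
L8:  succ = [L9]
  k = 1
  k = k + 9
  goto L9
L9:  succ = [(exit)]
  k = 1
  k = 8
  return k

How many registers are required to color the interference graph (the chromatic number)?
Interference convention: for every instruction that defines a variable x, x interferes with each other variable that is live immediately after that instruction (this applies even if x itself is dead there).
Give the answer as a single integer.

Block summaries:
  L0: {d,j,k,y} / ∅
  L1: {j,k} / {k}
  L2: {b,y} / {y}
  L3: {b} / {y}
  L4: {d} / {d,k}
  L5: {d} / {d,j}
  L6: {j} / {y}
  L7: {k} / {j}
  L8: {k} / ∅
  L9: {k} / ∅

Backward fixpoint:
  L0 li=∅ lo={d,j,k,y}
  L1 li={d,k,y} lo={d,k,y}
  L2 li={d,j,y} lo={d,j,y}
  L3 li={d,j,y} lo={d,j,y}
  L4 li={d,k} lo=∅
  L5 li={d,j} lo={j}
  L6 li={y} lo=∅
  L7 li={j} lo=∅
  L8 li=∅ lo=∅
  L9 li=∅ lo=∅

Interfere edges:
  b↔{d,j,y}
  d↔{b,j,k,y}
  j↔{b,d,k,y}
  k↔{d,j,y}
  y↔{b,d,j,k}

Colouring:
  lower bound: {b,d,j,y} mutually conflict ⇒ χ ≥ 4
  assign b→r3 d→r0 j→r1 k→r3 y→r2 — no edge inside a register ⇒ χ ≤ 4
  χ = 4

Answer: 4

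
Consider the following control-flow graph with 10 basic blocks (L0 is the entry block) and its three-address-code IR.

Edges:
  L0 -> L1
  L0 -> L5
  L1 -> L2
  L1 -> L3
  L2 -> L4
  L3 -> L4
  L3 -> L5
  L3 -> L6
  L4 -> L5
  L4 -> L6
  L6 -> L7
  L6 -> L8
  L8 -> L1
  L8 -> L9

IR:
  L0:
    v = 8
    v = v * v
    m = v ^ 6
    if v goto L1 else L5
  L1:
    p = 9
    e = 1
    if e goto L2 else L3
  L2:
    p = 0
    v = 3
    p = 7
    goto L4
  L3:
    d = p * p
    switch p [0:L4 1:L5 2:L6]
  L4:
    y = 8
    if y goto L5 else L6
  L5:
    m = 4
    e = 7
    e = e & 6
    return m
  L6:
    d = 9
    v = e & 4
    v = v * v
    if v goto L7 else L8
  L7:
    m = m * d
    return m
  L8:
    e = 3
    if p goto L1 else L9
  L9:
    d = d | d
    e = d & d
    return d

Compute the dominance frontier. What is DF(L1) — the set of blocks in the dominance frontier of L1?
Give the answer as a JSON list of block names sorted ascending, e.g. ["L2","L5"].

Answer: ["L1", "L5"]

Working:
idom tree: L1←L0 L2←L1 L3←L1 L4←L1 L5←L0 L6←L1 L7←L6 L8←L6 L9←L8
Join-block Dom:
  L1: preds {L0,L8}: {L0} ∩ {L0,L1,L6,L8} = {L0}; idom=L0
  L4: preds {L2,L3}: {L0,L1,L2} ∩ {L0,L1,L3} = {L0,L1}; idom=L1
  L5: preds {L0,L3,L4}: {L0} ∩ {L0,L1,L3} ∩ {L0,L1,L4} = {L0}; idom=L0
  L6: preds {L3,L4}: {L0,L1,L3} ∩ {L0,L1,L4} = {L0,L1}; idom=L1

Frontier:
  join L1 pred L0: · stop@L0
  join L1 pred L8: L8→L6→L1 stop@L0
  join L4 pred L2: L2 stop@L1
  join L4 pred L3: L3 stop@L1
  join L5 pred L0: · stop@L0
  join L5 pred L3: L3→L1 stop@L0
  join L5 pred L4: L4→L1 stop@L0
  join L6 pred L3: L3 stop@L1
  join L6 pred L4: L4 stop@L1
  L0: DF=∅
  L1: DF={L1,L5}
  L2: DF={L4}
  L3: DF={L4,L5,L6}
  L4: DF={L5,L6}
  L5: DF=∅
  L6: DF={L1}
  L7: DF=∅
  L8: DF={L1}
  L9: DF=∅

DF(L1) = ["L1", "L5"]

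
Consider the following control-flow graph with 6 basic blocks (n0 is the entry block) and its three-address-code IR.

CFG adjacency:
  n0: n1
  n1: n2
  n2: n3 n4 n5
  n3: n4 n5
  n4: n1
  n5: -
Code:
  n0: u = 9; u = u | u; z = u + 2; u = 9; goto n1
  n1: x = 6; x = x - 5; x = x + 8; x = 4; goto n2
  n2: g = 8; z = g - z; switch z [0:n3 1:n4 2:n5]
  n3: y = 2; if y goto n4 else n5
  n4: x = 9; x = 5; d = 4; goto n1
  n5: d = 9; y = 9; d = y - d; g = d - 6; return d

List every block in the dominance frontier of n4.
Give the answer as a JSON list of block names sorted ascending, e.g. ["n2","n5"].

idom tree: n1←n0 n2←n1 n3←n2 n4←n2 n5←n2
Dom∩ at merges:
  n1: preds {n0,n4}: {n0} ∩ {n0,n1,n2,n4} = {n0}; idom=n0
  n4: preds {n2,n3}: {n0,n1,n2} ∩ {n0,n1,n2,n3} = {n0,n1,n2}; idom=n2
  n5: preds {n2,n3}: {n0,n1,n2} ∩ {n0,n1,n2,n3} = {n0,n1,n2}; idom=n2

DF walk-up:
  join n1 pred n0: · stop@n0
  join n1 pred n4: n4→n2→n1 stop@n0
  join n4 pred n2: · stop@n2
  join n4 pred n3: n3 stop@n2
  join n5 pred n2: · stop@n2
  join n5 pred n3: n3 stop@n2
  DF(n0)=∅
  DF(n1)={n1}
  DF(n2)={n1}
  DF(n3)={n4,n5}
  DF(n4)={n1}
  DF(n5)=∅

DF(n4) = ["n1"]

Answer: ["n1"]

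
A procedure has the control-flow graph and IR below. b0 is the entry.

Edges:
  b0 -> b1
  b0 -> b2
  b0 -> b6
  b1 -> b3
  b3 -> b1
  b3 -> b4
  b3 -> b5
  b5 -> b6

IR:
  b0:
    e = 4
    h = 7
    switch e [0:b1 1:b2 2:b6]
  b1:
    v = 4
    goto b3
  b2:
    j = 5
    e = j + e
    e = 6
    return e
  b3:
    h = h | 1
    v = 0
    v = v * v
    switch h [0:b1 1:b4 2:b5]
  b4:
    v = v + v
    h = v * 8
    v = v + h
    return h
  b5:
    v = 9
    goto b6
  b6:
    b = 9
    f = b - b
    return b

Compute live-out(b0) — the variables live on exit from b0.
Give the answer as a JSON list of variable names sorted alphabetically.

Block summaries:
  b0 def {e,h} use ∅
  b1 def {v} use ∅
  b2 def {e,j} use {e}
  b3 def {h,v} use {h}
  b4 def {h,v} use {v}
  b5 def {v} use ∅
  b6 def {b,f} use ∅

Live sets:
  b0 li=∅ lo={e,h}
  b1 li={h} lo={h}
  b2 li={e} lo=∅
  b3 li={h} lo={h,v}
  b4 li={v} lo=∅
  b5 li=∅ lo=∅
  b6 li=∅ lo=∅

live-out(b0) = ["e", "h"]

Answer: ["e", "h"]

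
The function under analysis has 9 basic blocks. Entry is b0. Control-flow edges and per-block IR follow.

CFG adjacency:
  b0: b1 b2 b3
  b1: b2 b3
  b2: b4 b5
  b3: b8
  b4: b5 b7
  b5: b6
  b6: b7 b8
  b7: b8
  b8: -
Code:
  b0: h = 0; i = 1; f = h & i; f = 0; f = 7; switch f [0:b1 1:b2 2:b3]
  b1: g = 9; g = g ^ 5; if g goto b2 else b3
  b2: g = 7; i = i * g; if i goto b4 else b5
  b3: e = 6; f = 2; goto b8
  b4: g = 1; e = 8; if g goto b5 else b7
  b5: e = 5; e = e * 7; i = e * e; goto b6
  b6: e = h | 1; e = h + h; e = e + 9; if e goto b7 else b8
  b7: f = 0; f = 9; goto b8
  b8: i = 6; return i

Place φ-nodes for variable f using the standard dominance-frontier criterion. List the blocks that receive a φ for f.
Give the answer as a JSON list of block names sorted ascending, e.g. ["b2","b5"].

idom tree: b1←b0 b2←b0 b3←b0 b4←b2 b5←b2 b6←b5 b7←b2 b8←b0
Join-block Dom:
  b2: preds {b0,b1}: {b0} ∩ {b0,b1} = {b0}; idom=b0
  b3: preds {b0,b1}: {b0} ∩ {b0,b1} = {b0}; idom=b0
  b5: preds {b2,b4}: {b0,b2} ∩ {b0,b2,b4} = {b0,b2}; idom=b2
  b7: preds {b4,b6}: {b0,b2,b4} ∩ {b0,b2,b5,b6} = {b0,b2}; idom=b2
  b8: preds {b3,b6,b7}: {b0,b3} ∩ {b0,b2,b5,b6} ∩ {b0,b2,b7} = {b0}; idom=b0

DF walk-up:
  b2←b0: walk · to b0
  b2←b1: walk b1 to b0
  b3←b0: walk · to b0
  b3←b1: walk b1 to b0
  b5←b2: walk · to b2
  b5←b4: walk b4 to b2
  b7←b4: walk b4 to b2
  b7←b6: walk b6→b5 to b2
  b8←b3: walk b3 to b0
  b8←b6: walk b6→b5→b2 to b0
  b8←b7: walk b7→b2 to b0
  DF(b0)=∅
  DF(b1)={b2,b3}
  DF(b2)={b8}
  DF(b3)={b8}
  DF(b4)={b5,b7}
  DF(b5)={b7,b8}
  DF(b6)={b7,b8}
  DF(b7)={b8}
  DF(b8)=∅

φ for f: defs {b0,b3,b7}
  DF⁺ = {b8}

Answer: ["b8"]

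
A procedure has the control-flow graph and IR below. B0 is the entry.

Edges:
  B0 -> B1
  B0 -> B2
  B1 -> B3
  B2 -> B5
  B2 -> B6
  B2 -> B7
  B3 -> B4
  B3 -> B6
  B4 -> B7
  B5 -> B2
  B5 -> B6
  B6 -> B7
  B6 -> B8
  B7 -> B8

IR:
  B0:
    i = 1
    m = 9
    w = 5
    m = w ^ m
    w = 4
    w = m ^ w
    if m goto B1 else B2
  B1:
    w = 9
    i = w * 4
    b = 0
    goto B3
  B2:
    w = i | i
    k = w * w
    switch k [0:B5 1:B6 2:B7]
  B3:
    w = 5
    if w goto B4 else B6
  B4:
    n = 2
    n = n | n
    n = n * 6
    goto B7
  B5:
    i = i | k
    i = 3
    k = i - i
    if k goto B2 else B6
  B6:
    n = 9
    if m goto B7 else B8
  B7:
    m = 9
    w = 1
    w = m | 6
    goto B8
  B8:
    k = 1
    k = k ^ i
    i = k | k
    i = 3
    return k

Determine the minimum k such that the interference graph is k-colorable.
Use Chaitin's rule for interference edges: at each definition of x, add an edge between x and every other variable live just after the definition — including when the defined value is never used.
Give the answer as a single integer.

Per-block:
  B0: def={i,m,w} ue=∅
  B1: def={b,i,w} ue=∅
  B2: def={k,w} ue={i}
  B3: def={w} ue=∅
  B4: def={n} ue=∅
  B5: def={i,k} ue={i,k}
  B6: def={n} ue={m}
  B7: def={m,w} ue=∅
  B8: def={i,k} ue={i}

Backward fixpoint:
  B0: in=∅ out={i,m}
  B1: in={m} out={i,m}
  B2: in={i,m} out={i,k,m}
  B3: in={i,m} out={i,m}
  B4: in={i} out={i}
  B5: in={i,k,m} out={i,m}
  B6: in={i,m} out={i}
  B7: in={i} out={i}
  B8: in={i} out=∅

Interfere edges:
  b — {i,m}
  i — {b,k,m,n,w}
  k — {i,m}
  m — {b,i,k,n,w}
  n — {i,m}
  w — {i,m}

Registers:
  {b,i,m} pairwise interfere (3-clique) ⇒ χ ≥ 3
  assign b→R2 i→R0 k→R2 m→R1 n→R2 w→R2 — no edge inside a register ⇒ χ ≤ 3
  χ = 3

Answer: 3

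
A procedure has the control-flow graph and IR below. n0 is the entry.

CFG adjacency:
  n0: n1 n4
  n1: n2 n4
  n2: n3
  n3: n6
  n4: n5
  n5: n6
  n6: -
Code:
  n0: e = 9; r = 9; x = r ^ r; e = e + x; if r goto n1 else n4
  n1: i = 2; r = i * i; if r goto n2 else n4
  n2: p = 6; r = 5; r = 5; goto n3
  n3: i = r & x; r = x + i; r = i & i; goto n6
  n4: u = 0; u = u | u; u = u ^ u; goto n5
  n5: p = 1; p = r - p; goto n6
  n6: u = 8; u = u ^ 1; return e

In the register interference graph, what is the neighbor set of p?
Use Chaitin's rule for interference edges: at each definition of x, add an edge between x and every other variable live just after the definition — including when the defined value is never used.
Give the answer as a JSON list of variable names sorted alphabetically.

Block summaries:
  n0: {e,r,x} / ∅
  n1: {i,r} / ∅
  n2: {p,r} / ∅
  n3: {i,r} / {r,x}
  n4: {u} / ∅
  n5: {p} / {r}
  n6: {u} / {e}

Live sets:
  n0 li=∅ lo={e,r,x}
  n1 li={e,x} lo={e,r,x}
  n2 li={e,x} lo={e,r,x}
  n3 li={e,r,x} lo={e}
  n4 li={e,r} lo={e,r}
  n5 li={e,r} lo={e}
  n6 li={e} lo=∅

Interference:
  e↔{i,p,r,u,x}
  i↔{e,r,x}
  p↔{e,r,x}
  r↔{e,i,p,u,x}
  u↔{e,r}
  x↔{e,i,p,r}

N(p) = ["e", "r", "x"]

Answer: ["e", "r", "x"]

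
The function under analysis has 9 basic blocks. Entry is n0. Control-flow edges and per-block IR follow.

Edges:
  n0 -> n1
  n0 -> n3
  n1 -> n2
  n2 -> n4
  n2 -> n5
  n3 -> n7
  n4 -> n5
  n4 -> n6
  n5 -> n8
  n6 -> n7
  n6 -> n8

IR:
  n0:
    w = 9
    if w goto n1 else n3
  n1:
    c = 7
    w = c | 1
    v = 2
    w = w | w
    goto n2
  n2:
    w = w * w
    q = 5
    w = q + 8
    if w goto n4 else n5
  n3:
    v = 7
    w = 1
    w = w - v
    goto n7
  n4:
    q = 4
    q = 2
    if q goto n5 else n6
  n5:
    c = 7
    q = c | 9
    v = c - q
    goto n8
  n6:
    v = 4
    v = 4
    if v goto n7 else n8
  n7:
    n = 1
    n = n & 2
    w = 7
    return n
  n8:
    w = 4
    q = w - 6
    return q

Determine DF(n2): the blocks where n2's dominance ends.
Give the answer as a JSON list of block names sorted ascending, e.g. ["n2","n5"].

idom tree: n1←n0 n2←n1 n3←n0 n4←n2 n5←n2 n6←n4 n7←n0 n8←n2
Dom at joins:
  n5: preds {n2,n4}: {n0,n1,n2} ∩ {n0,n1,n2,n4} = {n0,n1,n2}; idom=n2
  n7: preds {n3,n6}: {n0,n3} ∩ {n0,n1,n2,n4,n6} = {n0}; idom=n0
  n8: preds {n5,n6}: {n0,n1,n2,n5} ∩ {n0,n1,n2,n4,n6} = {n0,n1,n2}; idom=n2

DF walk-up:
  n5←n2: walk · to n2
  n5←n4: walk n4 to n2
  n7←n3: walk n3 to n0
  n7←n6: walk n6→n4→n2→n1 to n0
  n8←n5: walk n5 to n2
  n8←n6: walk n6→n4 to n2
  n0: DF=∅
  n1: DF={n7}
  n2: DF={n7}
  n3: DF={n7}
  n4: DF={n5,n7,n8}
  n5: DF={n8}
  n6: DF={n7,n8}
  n7: DF=∅
  n8: DF=∅

DF(n2) = ["n7"]

Answer: ["n7"]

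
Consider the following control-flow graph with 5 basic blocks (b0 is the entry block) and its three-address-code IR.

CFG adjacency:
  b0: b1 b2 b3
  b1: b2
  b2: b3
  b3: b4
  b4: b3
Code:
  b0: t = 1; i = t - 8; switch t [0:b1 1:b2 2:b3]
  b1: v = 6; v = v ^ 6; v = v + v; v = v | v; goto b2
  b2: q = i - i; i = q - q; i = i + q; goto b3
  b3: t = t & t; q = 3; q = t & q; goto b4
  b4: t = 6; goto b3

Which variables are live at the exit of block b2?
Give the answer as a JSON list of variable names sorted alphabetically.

Answer: ["t"]

Analysis:
Block summaries:
  b0: def={i,t} ue=∅
  b1: def={v} ue=∅
  b2: def={i,q} ue={i}
  b3: def={q,t} ue={t}
  b4: def={t} ue=∅

Backward fixpoint:
  b0: in=∅ out={i,t}
  b1: in={i,t} out={i,t}
  b2: in={i,t} out={t}
  b3: in={t} out=∅
  b4: in=∅ out={t}

live-out(b2) = ["t"]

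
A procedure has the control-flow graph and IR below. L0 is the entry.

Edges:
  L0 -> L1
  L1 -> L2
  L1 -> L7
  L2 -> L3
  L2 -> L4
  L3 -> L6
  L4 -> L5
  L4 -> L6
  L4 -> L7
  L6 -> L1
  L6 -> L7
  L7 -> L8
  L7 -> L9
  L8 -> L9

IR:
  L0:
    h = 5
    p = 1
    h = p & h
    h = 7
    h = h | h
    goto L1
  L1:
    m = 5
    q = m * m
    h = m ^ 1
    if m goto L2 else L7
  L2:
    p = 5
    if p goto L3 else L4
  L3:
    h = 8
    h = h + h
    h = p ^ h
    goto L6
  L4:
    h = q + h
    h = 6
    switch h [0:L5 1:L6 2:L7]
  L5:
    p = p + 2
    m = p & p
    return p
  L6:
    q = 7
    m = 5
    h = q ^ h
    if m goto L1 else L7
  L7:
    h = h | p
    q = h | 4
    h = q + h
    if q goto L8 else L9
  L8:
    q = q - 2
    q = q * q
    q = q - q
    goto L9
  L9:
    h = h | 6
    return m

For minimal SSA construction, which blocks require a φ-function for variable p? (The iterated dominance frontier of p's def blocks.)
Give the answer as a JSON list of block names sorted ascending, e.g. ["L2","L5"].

Answer: ["L1", "L7"]

Working:
idom tree: L1←L0 L2←L1 L3←L2 L4←L2 L5←L4 L6←L2 L7←L1 L8←L7 L9←L7
Join-block Dom:
  L1: preds {L0,L6}: {L0} ∩ {L0,L1,L2,L6} = {L0}; idom=L0
  L6: preds {L3,L4}: {L0,L1,L2,L3} ∩ {L0,L1,L2,L4} = {L0,L1,L2}; idom=L2
  L7: preds {L1,L4,L6}: {L0,L1} ∩ {L0,L1,L2,L4} ∩ {L0,L1,L2,L6} = {L0,L1}; idom=L1
  L9: preds {L7,L8}: {L0,L1,L7} ∩ {L0,L1,L7,L8} = {L0,L1,L7}; idom=L7

DF walk-up:
  join L1 pred L0: · stop@L0
  join L1 pred L6: L6→L2→L1 stop@L0
  join L6 pred L3: L3 stop@L2
  join L6 pred L4: L4 stop@L2
  join L7 pred L1: · stop@L1
  join L7 pred L4: L4→L2 stop@L1
  join L7 pred L6: L6→L2 stop@L1
  join L9 pred L7: · stop@L7
  join L9 pred L8: L8 stop@L7
  L0: DF=∅
  L1: DF={L1}
  L2: DF={L1,L7}
  L3: DF={L6}
  L4: DF={L6,L7}
  L5: DF=∅
  L6: DF={L1,L7}
  L7: DF=∅
  L8: DF={L9}
  L9: DF=∅

φ for p: defs {L0,L2,L5}
  DF⁺ = {L1,L7}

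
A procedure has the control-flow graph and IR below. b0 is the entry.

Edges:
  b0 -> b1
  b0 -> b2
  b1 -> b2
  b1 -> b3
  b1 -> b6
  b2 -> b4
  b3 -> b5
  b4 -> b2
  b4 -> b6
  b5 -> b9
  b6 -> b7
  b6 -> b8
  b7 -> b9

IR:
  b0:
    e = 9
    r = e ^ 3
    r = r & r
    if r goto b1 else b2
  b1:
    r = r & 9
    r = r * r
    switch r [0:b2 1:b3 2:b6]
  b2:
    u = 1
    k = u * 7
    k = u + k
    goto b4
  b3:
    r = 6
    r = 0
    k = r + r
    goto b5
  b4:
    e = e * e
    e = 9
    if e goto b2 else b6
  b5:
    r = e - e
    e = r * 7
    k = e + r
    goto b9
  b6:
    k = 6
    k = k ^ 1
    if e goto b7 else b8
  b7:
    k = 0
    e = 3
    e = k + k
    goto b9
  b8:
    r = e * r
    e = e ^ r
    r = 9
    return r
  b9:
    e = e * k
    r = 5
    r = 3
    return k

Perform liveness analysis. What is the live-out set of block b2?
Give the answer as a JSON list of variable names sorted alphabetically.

Block summaries:
  b0: {e,r} / ∅
  b1: {r} / {r}
  b2: {k,u} / ∅
  b3: {k,r} / ∅
  b4: {e} / {e}
  b5: {e,k,r} / {e}
  b6: {k} / {e}
  b7: {e,k} / ∅
  b8: {e,r} / {e,r}
  b9: {e,r} / {e,k}

Backward fixpoint:
  live b0: ∅→{e,r}
  live b1: {e,r}→{e,r}
  live b2: {e,r}→{e,r}
  live b3: {e}→{e}
  live b4: {e,r}→{e,r}
  live b5: {e}→{e,k}
  live b6: {e,r}→{e,r}
  live b7: ∅→{e,k}
  live b8: {e,r}→∅
  live b9: {e,k}→∅

live-out(b2) = ["e", "r"]

Answer: ["e", "r"]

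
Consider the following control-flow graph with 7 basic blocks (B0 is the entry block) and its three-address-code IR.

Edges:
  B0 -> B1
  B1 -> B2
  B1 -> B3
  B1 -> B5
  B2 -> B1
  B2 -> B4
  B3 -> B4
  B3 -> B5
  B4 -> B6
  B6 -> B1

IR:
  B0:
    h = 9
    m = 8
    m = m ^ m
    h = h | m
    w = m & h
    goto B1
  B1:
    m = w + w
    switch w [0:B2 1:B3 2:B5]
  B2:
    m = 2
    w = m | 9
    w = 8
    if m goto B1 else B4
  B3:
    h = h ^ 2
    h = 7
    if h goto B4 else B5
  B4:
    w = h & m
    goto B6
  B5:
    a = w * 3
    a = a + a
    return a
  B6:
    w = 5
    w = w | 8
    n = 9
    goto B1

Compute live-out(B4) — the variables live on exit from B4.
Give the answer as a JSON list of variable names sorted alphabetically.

Answer: ["h"]

Analysis:
Block summaries:
  B0 def {h,m,w} use ∅
  B1 def {m} use {w}
  B2 def {m,w} use ∅
  B3 def {h} use {h}
  B4 def {w} use {h,m}
  B5 def {a} use {w}
  B6 def {n,w} use ∅

Backward fixpoint:
  B0 li=∅ lo={h,w}
  B1 li={h,w} lo={h,m,w}
  B2 li={h} lo={h,m,w}
  B3 li={h,m,w} lo={h,m,w}
  B4 li={h,m} lo={h}
  B5 li={w} lo=∅
  B6 li={h} lo={h,w}

live-out(B4) = ["h"]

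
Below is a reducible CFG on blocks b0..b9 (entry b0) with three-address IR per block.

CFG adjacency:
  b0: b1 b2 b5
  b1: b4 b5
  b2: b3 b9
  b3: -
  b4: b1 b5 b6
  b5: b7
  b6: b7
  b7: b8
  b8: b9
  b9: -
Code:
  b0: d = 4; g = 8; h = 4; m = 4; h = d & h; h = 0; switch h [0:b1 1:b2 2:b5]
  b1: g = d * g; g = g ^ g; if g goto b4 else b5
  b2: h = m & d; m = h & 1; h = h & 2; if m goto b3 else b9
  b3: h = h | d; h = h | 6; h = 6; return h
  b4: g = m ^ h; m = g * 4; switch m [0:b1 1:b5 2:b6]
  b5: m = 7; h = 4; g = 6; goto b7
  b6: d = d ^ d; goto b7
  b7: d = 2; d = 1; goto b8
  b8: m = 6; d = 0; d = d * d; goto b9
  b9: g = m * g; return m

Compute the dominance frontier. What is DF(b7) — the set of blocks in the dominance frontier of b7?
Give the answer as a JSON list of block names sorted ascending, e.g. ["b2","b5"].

Answer: ["b9"]

Analysis:
idom tree: b1←b0 b2←b0 b3←b2 b4←b1 b5←b0 b6←b4 b7←b0 b8←b7 b9←b0
Dom at joins:
  b1: preds {b0,b4}: {b0} ∩ {b0,b1,b4} = {b0}; idom=b0
  b5: preds {b0,b1,b4}: {b0} ∩ {b0,b1} ∩ {b0,b1,b4} = {b0}; idom=b0
  b7: preds {b5,b6}: {b0,b5} ∩ {b0,b1,b4,b6} = {b0}; idom=b0
  b9: preds {b2,b8}: {b0,b2} ∩ {b0,b7,b8} = {b0}; idom=b0

Frontier:
  b1←b0: walk · to b0
  b1←b4: walk b4→b1 to b0
  b5←b0: walk · to b0
  b5←b1: walk b1 to b0
  b5←b4: walk b4→b1 to b0
  b7←b5: walk b5 to b0
  b7←b6: walk b6→b4→b1 to b0
  b9←b2: walk b2 to b0
  b9←b8: walk b8→b7 to b0
  DF(b0)=∅
  DF(b1)={b1,b5,b7}
  DF(b2)={b9}
  DF(b3)=∅
  DF(b4)={b1,b5,b7}
  DF(b5)={b7}
  DF(b6)={b7}
  DF(b7)={b9}
  DF(b8)={b9}
  DF(b9)=∅

DF(b7) = ["b9"]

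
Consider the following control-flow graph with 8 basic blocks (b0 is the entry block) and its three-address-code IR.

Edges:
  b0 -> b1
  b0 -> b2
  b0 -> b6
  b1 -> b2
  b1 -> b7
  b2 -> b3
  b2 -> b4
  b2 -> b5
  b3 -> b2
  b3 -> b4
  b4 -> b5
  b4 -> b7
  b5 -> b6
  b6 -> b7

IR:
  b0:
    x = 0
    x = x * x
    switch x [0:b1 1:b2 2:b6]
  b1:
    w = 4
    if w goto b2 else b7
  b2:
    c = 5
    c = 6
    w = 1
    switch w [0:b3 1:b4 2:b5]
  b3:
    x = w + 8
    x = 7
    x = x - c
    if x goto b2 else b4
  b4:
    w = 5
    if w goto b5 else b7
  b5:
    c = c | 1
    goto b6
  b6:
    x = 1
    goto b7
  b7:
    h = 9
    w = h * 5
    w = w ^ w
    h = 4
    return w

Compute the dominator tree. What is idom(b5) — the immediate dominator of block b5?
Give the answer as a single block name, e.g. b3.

idom tree: b1←b0 b2←b0 b3←b2 b4←b2 b5←b2 b6←b0 b7←b0
Dom∩ at merges:
  b2: preds {b0,b1,b3}: {b0} ∩ {b0,b1} ∩ {b0,b2,b3} = {b0}; idom=b0
  b4: preds {b2,b3}: {b0,b2} ∩ {b0,b2,b3} = {b0,b2}; idom=b2
  b5: preds {b2,b4}: {b0,b2} ∩ {b0,b2,b4} = {b0,b2}; idom=b2
  b6: preds {b0,b5}: {b0} ∩ {b0,b2,b5} = {b0}; idom=b0
  b7: preds {b1,b4,b6}: {b0,b1} ∩ {b0,b2,b4} ∩ {b0,b6} = {b0}; idom=b0

idom(b5) = b2

Answer: b2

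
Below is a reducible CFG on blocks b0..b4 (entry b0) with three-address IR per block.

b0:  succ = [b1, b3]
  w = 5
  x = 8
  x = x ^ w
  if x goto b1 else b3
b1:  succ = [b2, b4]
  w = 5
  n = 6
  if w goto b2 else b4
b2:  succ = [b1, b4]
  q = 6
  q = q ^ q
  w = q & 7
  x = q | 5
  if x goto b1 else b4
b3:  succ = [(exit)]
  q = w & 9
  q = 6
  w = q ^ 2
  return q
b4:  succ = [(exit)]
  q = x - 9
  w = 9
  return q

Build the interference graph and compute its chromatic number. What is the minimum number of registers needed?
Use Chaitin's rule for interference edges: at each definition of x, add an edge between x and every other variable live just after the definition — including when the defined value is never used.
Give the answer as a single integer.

Answer: 3

Working:
Block summaries:
  b0: def={w,x} ue=∅
  b1: def={n,w} ue=∅
  b2: def={q,w,x} ue=∅
  b3: def={q,w} ue={w}
  b4: def={q,w} ue={x}

Liveness:
  b0 li=∅ lo={w,x}
  b1 li={x} lo={x}
  b2 li=∅ lo={x}
  b3 li={w} lo=∅
  b4 li={x} lo=∅

Interfere edges:
  n: {w,x}
  q: {w}
  w: {n,q,x}
  x: {n,w}

Registers:
  clique {n,w,x} ⇒ need ≥ 3
  assign n→c1 q→c1 w→c0 x→c2 — no edge inside a register ⇒ χ ≤ 3
  χ = 3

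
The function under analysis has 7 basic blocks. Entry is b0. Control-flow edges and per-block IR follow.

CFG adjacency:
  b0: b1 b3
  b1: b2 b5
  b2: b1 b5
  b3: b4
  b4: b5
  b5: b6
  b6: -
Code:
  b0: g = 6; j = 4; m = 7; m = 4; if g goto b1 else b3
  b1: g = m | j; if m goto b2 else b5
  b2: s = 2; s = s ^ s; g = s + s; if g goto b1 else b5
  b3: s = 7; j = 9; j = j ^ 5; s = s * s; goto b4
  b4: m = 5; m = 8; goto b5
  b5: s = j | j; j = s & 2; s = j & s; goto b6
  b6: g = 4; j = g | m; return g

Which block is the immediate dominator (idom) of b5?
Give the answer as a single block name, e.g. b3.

Answer: b0

Analysis:
idom tree: b1←b0 b2←b1 b3←b0 b4←b3 b5←b0 b6←b5
Dom at joins:
  b1: preds {b0,b2}: {b0} ∩ {b0,b1,b2} = {b0}; idom=b0
  b5: preds {b1,b2,b4}: {b0,b1} ∩ {b0,b1,b2} ∩ {b0,b3,b4} = {b0}; idom=b0

idom(b5) = b0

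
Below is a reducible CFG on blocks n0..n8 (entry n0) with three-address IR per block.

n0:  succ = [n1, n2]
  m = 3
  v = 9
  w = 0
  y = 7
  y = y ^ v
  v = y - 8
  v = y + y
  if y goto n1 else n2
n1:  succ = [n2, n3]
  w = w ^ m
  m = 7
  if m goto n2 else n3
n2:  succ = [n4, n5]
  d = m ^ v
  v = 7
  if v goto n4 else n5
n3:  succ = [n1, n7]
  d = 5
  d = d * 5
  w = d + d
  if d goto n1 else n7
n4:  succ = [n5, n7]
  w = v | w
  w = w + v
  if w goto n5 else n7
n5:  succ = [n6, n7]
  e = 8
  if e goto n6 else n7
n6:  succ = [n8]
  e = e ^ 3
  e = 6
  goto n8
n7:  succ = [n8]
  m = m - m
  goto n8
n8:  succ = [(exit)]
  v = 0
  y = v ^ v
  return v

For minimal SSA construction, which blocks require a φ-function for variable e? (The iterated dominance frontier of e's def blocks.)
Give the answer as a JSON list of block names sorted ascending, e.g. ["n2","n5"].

Answer: ["n7", "n8"]

Derivation:
idom tree: n1←n0 n2←n0 n3←n1 n4←n2 n5←n2 n6←n5 n7←n0 n8←n0
Dom∩ at merges:
  n1: preds {n0,n3}: {n0} ∩ {n0,n1,n3} = {n0}; idom=n0
  n2: preds {n0,n1}: {n0} ∩ {n0,n1} = {n0}; idom=n0
  n5: preds {n2,n4}: {n0,n2} ∩ {n0,n2,n4} = {n0,n2}; idom=n2
  n7: preds {n3,n4,n5}: {n0,n1,n3} ∩ {n0,n2,n4} ∩ {n0,n2,n5} = {n0}; idom=n0
  n8: preds {n6,n7}: {n0,n2,n5,n6} ∩ {n0,n7} = {n0}; idom=n0

DF derivation:
  n1←n0: walk · to n0
  n1←n3: walk n3→n1 to n0
  n2←n0: walk · to n0
  n2←n1: walk n1 to n0
  n5←n2: walk · to n2
  n5←n4: walk n4 to n2
  n7←n3: walk n3→n1 to n0
  n7←n4: walk n4→n2 to n0
  n7←n5: walk n5→n2 to n0
  n8←n6: walk n6→n5→n2 to n0
  n8←n7: walk n7 to n0
  n0: DF=∅
  n1: DF={n1,n2,n7}
  n2: DF={n7,n8}
  n3: DF={n1,n7}
  n4: DF={n5,n7}
  n5: DF={n7,n8}
  n6: DF={n8}
  n7: DF={n8}
  n8: DF=∅

φ for e: defs {n5,n6}
  DF⁺ = {n7,n8}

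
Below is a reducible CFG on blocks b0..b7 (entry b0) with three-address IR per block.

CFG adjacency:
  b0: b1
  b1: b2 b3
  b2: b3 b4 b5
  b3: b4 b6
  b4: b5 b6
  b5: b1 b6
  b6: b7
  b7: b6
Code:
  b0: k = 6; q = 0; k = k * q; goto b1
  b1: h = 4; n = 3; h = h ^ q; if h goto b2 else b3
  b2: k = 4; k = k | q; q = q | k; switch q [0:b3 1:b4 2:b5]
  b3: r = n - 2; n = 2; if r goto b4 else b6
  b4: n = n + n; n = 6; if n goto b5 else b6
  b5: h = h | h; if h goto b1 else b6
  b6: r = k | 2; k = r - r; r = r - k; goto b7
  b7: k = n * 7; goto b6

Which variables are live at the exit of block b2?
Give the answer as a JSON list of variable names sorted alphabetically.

Answer: ["h", "k", "n", "q"]

Derivation:
Per-block:
  b0 def {k,q} use ∅
  b1 def {h,n} use {q}
  b2 def {k,q} use {q}
  b3 def {n,r} use {n}
  b4 def {n} use {n}
  b5 def {h} use {h}
  b6 def {k,r} use {k}
  b7 def {k} use {n}

Backward fixpoint:
  live b0: ∅→{k,q}
  live b1: {k,q}→{h,k,n,q}
  live b2: {h,n,q}→{h,k,n,q}
  live b3: {h,k,n,q}→{h,k,n,q}
  live b4: {h,k,n,q}→{h,k,n,q}
  live b5: {h,k,n,q}→{k,n,q}
  live b6: {k,n}→{n}
  live b7: {n}→{k,n}

live-out(b2) = ["h", "k", "n", "q"]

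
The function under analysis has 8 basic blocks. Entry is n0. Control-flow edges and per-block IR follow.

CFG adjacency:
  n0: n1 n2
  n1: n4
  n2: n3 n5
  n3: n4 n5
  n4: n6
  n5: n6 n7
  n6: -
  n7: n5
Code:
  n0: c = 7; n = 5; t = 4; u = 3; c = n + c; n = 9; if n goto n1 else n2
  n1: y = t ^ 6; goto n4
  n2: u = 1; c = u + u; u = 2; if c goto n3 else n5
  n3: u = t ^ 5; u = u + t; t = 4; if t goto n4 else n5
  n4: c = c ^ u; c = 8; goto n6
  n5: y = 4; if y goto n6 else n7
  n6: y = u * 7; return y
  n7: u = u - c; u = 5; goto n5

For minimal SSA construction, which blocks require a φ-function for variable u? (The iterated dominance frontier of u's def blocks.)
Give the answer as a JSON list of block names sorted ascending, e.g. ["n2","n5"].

idom tree: n1←n0 n2←n0 n3←n2 n4←n0 n5←n2 n6←n0 n7←n5
Join-block Dom:
  n4: preds {n1,n3}: {n0,n1} ∩ {n0,n2,n3} = {n0}; idom=n0
  n5: preds {n2,n3,n7}: {n0,n2} ∩ {n0,n2,n3} ∩ {n0,n2,n5,n7} = {n0,n2}; idom=n2
  n6: preds {n4,n5}: {n0,n4} ∩ {n0,n2,n5} = {n0}; idom=n0

Frontier:
  n4←n1: walk n1 to n0
  n4←n3: walk n3→n2 to n0
  n5←n2: walk · to n2
  n5←n3: walk n3 to n2
  n5←n7: walk n7→n5 to n2
  n6←n4: walk n4 to n0
  n6←n5: walk n5→n2 to n0
  n0 → ∅
  n1 → {n4}
  n2 → {n4,n6}
  n3 → {n4,n5}
  n4 → {n6}
  n5 → {n5,n6}
  n6 → ∅
  n7 → {n5}

φ for u: defs {n0,n2,n3,n7}
  DF⁺ = {n4,n5,n6}

Answer: ["n4", "n5", "n6"]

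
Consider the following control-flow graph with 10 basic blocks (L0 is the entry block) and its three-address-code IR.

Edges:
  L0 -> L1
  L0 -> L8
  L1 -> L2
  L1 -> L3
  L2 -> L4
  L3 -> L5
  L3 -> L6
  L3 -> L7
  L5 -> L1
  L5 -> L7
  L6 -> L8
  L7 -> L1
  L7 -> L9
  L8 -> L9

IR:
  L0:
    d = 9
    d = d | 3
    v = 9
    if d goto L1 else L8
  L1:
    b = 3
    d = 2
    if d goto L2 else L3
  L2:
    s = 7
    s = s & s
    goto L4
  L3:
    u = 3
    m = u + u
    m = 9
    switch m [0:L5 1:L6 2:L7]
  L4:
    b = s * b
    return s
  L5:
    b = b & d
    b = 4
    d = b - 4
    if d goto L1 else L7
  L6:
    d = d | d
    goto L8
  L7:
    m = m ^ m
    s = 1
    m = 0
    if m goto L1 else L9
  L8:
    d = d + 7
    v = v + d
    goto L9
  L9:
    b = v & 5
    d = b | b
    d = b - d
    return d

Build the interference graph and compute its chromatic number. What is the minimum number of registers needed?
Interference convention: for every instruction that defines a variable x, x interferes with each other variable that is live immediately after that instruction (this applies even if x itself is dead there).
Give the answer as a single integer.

Answer: 4

Derivation:
def/use:
  L0: {d,v} / ∅
  L1: {b,d} / ∅
  L2: {s} / ∅
  L3: {m,u} / ∅
  L4: {b} / {b,s}
  L5: {b,d} / {b,d}
  L6: {d} / {d}
  L7: {m,s} / {m}
  L8: {d,v} / {d,v}
  L9: {b,d} / {v}

Live sets:
  L0: in=∅ out={d,v}
  L1: in={v} out={b,d,v}
  L2: in={b} out={b,s}
  L3: in={b,d,v} out={b,d,m,v}
  L4: in={b,s} out=∅
  L5: in={b,d,m,v} out={m,v}
  L6: in={d,v} out={d,v}
  L7: in={m,v} out={v}
  L8: in={d,v} out={v}
  L9: in={v} out=∅

Interference:
  b: {d,m,s,u,v}
  d: {b,m,u,v}
  m: {b,d,v}
  s: {b,v}
  u: {b,d,v}
  v: {b,d,m,s,u}

Chromatic number:
  {b,d,m,v} pairwise interfere (4-clique) ⇒ χ ≥ 4
  assign b→c0 d→c2 m→c3 s→c2 u→c3 v→c1 — no edge inside a register ⇒ χ ≤ 4
  χ = 4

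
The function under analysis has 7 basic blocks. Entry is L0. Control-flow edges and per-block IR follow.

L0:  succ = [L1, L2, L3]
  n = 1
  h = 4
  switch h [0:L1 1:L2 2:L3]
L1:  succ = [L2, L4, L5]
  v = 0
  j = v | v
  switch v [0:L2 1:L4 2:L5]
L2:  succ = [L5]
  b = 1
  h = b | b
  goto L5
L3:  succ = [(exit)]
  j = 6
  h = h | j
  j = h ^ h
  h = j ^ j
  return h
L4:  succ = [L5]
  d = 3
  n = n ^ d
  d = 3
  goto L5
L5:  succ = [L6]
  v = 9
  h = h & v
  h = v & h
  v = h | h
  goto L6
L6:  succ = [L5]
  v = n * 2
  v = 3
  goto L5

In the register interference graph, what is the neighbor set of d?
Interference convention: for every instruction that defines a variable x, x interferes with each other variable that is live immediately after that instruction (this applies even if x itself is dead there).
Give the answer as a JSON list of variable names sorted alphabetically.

def/use:
  L0 def {h,n} use ∅
  L1 def {j,v} use ∅
  L2 def {b,h} use ∅
  L3 def {h,j} use {h}
  L4 def {d,n} use {n}
  L5 def {h,v} use {h}
  L6 def {v} use {n}

Live sets:
  live L0: ∅→{h,n}
  live L1: {h,n}→{h,n}
  live L2: {n}→{h,n}
  live L3: {h}→∅
  live L4: {h,n}→{h,n}
  live L5: {h,n}→{h,n}
  live L6: {h,n}→{h,n}

Interfere edges:
  b↔{n}
  d↔{h,n}
  h↔{d,j,n,v}
  j↔{h,n,v}
  n↔{b,d,h,j,v}
  v↔{h,j,n}

N(d) = ["h", "n"]

Answer: ["h", "n"]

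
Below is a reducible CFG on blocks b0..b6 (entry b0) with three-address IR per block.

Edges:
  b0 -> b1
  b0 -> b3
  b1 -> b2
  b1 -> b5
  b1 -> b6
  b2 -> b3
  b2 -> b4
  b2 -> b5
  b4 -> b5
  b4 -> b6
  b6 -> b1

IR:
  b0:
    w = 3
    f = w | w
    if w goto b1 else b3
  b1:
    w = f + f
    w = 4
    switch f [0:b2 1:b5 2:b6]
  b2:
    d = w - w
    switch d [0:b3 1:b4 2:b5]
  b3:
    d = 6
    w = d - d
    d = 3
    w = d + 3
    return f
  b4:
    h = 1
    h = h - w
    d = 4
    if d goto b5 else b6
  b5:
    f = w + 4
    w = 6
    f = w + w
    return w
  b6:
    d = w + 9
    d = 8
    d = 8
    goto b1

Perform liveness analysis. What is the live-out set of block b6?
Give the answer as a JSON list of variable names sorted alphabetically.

Answer: ["f"]

Derivation:
Block summaries:
  b0: def={f,w} ue=∅
  b1: def={w} ue={f}
  b2: def={d} ue={w}
  b3: def={d,w} ue={f}
  b4: def={d,h} ue={w}
  b5: def={f,w} ue={w}
  b6: def={d} ue={w}

Liveness:
  live b0: ∅→{f}
  live b1: {f}→{f,w}
  live b2: {f,w}→{f,w}
  live b3: {f}→∅
  live b4: {f,w}→{f,w}
  live b5: {w}→∅
  live b6: {f,w}→{f}

live-out(b6) = ["f"]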